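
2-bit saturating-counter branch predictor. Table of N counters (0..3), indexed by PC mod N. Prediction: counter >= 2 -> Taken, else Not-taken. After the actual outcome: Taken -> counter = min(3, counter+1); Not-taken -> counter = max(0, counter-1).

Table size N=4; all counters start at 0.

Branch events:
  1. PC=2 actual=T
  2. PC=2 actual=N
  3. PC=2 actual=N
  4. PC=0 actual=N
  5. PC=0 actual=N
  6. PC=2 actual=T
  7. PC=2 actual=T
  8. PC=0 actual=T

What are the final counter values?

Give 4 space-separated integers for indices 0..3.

Answer: 1 0 2 0

Derivation:
Ev 1: PC=2 idx=2 pred=N actual=T -> ctr[2]=1
Ev 2: PC=2 idx=2 pred=N actual=N -> ctr[2]=0
Ev 3: PC=2 idx=2 pred=N actual=N -> ctr[2]=0
Ev 4: PC=0 idx=0 pred=N actual=N -> ctr[0]=0
Ev 5: PC=0 idx=0 pred=N actual=N -> ctr[0]=0
Ev 6: PC=2 idx=2 pred=N actual=T -> ctr[2]=1
Ev 7: PC=2 idx=2 pred=N actual=T -> ctr[2]=2
Ev 8: PC=0 idx=0 pred=N actual=T -> ctr[0]=1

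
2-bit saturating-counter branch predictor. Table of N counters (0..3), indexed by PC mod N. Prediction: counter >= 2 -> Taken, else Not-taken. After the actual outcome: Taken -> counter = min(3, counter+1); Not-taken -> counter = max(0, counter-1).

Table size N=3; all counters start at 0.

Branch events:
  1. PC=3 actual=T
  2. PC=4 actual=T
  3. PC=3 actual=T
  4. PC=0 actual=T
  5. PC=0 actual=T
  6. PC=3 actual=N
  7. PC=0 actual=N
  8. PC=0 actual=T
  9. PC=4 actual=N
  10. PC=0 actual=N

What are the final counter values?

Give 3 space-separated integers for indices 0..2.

Answer: 1 0 0

Derivation:
Ev 1: PC=3 idx=0 pred=N actual=T -> ctr[0]=1
Ev 2: PC=4 idx=1 pred=N actual=T -> ctr[1]=1
Ev 3: PC=3 idx=0 pred=N actual=T -> ctr[0]=2
Ev 4: PC=0 idx=0 pred=T actual=T -> ctr[0]=3
Ev 5: PC=0 idx=0 pred=T actual=T -> ctr[0]=3
Ev 6: PC=3 idx=0 pred=T actual=N -> ctr[0]=2
Ev 7: PC=0 idx=0 pred=T actual=N -> ctr[0]=1
Ev 8: PC=0 idx=0 pred=N actual=T -> ctr[0]=2
Ev 9: PC=4 idx=1 pred=N actual=N -> ctr[1]=0
Ev 10: PC=0 idx=0 pred=T actual=N -> ctr[0]=1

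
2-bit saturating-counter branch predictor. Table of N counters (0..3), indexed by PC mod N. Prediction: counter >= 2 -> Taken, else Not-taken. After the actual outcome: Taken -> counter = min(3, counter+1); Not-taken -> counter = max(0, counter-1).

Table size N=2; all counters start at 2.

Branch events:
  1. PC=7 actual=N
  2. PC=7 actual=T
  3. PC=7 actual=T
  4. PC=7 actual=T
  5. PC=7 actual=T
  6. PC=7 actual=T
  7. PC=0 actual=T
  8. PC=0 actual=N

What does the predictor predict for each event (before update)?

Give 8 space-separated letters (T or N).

Ev 1: PC=7 idx=1 pred=T actual=N -> ctr[1]=1
Ev 2: PC=7 idx=1 pred=N actual=T -> ctr[1]=2
Ev 3: PC=7 idx=1 pred=T actual=T -> ctr[1]=3
Ev 4: PC=7 idx=1 pred=T actual=T -> ctr[1]=3
Ev 5: PC=7 idx=1 pred=T actual=T -> ctr[1]=3
Ev 6: PC=7 idx=1 pred=T actual=T -> ctr[1]=3
Ev 7: PC=0 idx=0 pred=T actual=T -> ctr[0]=3
Ev 8: PC=0 idx=0 pred=T actual=N -> ctr[0]=2

Answer: T N T T T T T T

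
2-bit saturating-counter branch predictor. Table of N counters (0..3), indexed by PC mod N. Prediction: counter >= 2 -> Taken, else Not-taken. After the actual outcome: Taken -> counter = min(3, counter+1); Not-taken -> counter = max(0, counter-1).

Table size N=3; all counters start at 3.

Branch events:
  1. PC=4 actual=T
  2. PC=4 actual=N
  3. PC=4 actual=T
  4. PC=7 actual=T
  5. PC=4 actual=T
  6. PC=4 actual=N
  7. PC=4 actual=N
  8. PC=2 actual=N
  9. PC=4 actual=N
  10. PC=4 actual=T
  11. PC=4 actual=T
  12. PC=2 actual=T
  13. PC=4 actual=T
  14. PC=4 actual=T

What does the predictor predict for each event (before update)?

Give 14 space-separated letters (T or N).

Ev 1: PC=4 idx=1 pred=T actual=T -> ctr[1]=3
Ev 2: PC=4 idx=1 pred=T actual=N -> ctr[1]=2
Ev 3: PC=4 idx=1 pred=T actual=T -> ctr[1]=3
Ev 4: PC=7 idx=1 pred=T actual=T -> ctr[1]=3
Ev 5: PC=4 idx=1 pred=T actual=T -> ctr[1]=3
Ev 6: PC=4 idx=1 pred=T actual=N -> ctr[1]=2
Ev 7: PC=4 idx=1 pred=T actual=N -> ctr[1]=1
Ev 8: PC=2 idx=2 pred=T actual=N -> ctr[2]=2
Ev 9: PC=4 idx=1 pred=N actual=N -> ctr[1]=0
Ev 10: PC=4 idx=1 pred=N actual=T -> ctr[1]=1
Ev 11: PC=4 idx=1 pred=N actual=T -> ctr[1]=2
Ev 12: PC=2 idx=2 pred=T actual=T -> ctr[2]=3
Ev 13: PC=4 idx=1 pred=T actual=T -> ctr[1]=3
Ev 14: PC=4 idx=1 pred=T actual=T -> ctr[1]=3

Answer: T T T T T T T T N N N T T T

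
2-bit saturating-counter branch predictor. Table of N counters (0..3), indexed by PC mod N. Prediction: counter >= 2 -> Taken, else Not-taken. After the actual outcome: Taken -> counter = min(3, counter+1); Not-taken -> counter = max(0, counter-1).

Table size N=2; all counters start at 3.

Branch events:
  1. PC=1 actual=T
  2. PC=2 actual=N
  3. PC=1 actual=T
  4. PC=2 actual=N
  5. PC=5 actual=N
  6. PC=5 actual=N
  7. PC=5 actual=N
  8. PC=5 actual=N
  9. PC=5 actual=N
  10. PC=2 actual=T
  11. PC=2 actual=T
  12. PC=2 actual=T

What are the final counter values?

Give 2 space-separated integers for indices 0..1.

Answer: 3 0

Derivation:
Ev 1: PC=1 idx=1 pred=T actual=T -> ctr[1]=3
Ev 2: PC=2 idx=0 pred=T actual=N -> ctr[0]=2
Ev 3: PC=1 idx=1 pred=T actual=T -> ctr[1]=3
Ev 4: PC=2 idx=0 pred=T actual=N -> ctr[0]=1
Ev 5: PC=5 idx=1 pred=T actual=N -> ctr[1]=2
Ev 6: PC=5 idx=1 pred=T actual=N -> ctr[1]=1
Ev 7: PC=5 idx=1 pred=N actual=N -> ctr[1]=0
Ev 8: PC=5 idx=1 pred=N actual=N -> ctr[1]=0
Ev 9: PC=5 idx=1 pred=N actual=N -> ctr[1]=0
Ev 10: PC=2 idx=0 pred=N actual=T -> ctr[0]=2
Ev 11: PC=2 idx=0 pred=T actual=T -> ctr[0]=3
Ev 12: PC=2 idx=0 pred=T actual=T -> ctr[0]=3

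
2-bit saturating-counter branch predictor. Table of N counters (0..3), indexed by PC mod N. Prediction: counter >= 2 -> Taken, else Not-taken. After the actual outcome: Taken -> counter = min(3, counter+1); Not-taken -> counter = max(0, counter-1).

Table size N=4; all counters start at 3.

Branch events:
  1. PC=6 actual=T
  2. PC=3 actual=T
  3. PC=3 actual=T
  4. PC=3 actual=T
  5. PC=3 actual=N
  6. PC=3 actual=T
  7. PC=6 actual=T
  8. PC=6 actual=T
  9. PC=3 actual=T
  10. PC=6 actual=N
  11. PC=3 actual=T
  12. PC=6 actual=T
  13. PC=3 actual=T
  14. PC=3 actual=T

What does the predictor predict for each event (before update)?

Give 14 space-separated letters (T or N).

Answer: T T T T T T T T T T T T T T

Derivation:
Ev 1: PC=6 idx=2 pred=T actual=T -> ctr[2]=3
Ev 2: PC=3 idx=3 pred=T actual=T -> ctr[3]=3
Ev 3: PC=3 idx=3 pred=T actual=T -> ctr[3]=3
Ev 4: PC=3 idx=3 pred=T actual=T -> ctr[3]=3
Ev 5: PC=3 idx=3 pred=T actual=N -> ctr[3]=2
Ev 6: PC=3 idx=3 pred=T actual=T -> ctr[3]=3
Ev 7: PC=6 idx=2 pred=T actual=T -> ctr[2]=3
Ev 8: PC=6 idx=2 pred=T actual=T -> ctr[2]=3
Ev 9: PC=3 idx=3 pred=T actual=T -> ctr[3]=3
Ev 10: PC=6 idx=2 pred=T actual=N -> ctr[2]=2
Ev 11: PC=3 idx=3 pred=T actual=T -> ctr[3]=3
Ev 12: PC=6 idx=2 pred=T actual=T -> ctr[2]=3
Ev 13: PC=3 idx=3 pred=T actual=T -> ctr[3]=3
Ev 14: PC=3 idx=3 pred=T actual=T -> ctr[3]=3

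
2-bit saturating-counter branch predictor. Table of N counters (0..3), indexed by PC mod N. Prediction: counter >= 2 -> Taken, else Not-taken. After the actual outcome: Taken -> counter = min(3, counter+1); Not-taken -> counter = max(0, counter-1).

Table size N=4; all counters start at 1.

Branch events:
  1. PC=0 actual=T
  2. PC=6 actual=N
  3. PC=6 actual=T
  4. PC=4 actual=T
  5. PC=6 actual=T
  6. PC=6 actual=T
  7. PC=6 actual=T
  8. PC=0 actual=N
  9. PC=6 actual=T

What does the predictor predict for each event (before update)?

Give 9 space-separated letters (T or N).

Answer: N N N T N T T T T

Derivation:
Ev 1: PC=0 idx=0 pred=N actual=T -> ctr[0]=2
Ev 2: PC=6 idx=2 pred=N actual=N -> ctr[2]=0
Ev 3: PC=6 idx=2 pred=N actual=T -> ctr[2]=1
Ev 4: PC=4 idx=0 pred=T actual=T -> ctr[0]=3
Ev 5: PC=6 idx=2 pred=N actual=T -> ctr[2]=2
Ev 6: PC=6 idx=2 pred=T actual=T -> ctr[2]=3
Ev 7: PC=6 idx=2 pred=T actual=T -> ctr[2]=3
Ev 8: PC=0 idx=0 pred=T actual=N -> ctr[0]=2
Ev 9: PC=6 idx=2 pred=T actual=T -> ctr[2]=3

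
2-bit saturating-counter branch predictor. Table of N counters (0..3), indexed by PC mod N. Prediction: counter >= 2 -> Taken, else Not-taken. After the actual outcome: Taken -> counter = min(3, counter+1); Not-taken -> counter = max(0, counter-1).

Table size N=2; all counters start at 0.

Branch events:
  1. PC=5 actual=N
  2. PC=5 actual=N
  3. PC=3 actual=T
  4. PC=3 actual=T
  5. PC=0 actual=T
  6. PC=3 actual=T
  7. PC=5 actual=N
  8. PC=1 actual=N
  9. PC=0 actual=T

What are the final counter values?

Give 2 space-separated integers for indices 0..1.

Answer: 2 1

Derivation:
Ev 1: PC=5 idx=1 pred=N actual=N -> ctr[1]=0
Ev 2: PC=5 idx=1 pred=N actual=N -> ctr[1]=0
Ev 3: PC=3 idx=1 pred=N actual=T -> ctr[1]=1
Ev 4: PC=3 idx=1 pred=N actual=T -> ctr[1]=2
Ev 5: PC=0 idx=0 pred=N actual=T -> ctr[0]=1
Ev 6: PC=3 idx=1 pred=T actual=T -> ctr[1]=3
Ev 7: PC=5 idx=1 pred=T actual=N -> ctr[1]=2
Ev 8: PC=1 idx=1 pred=T actual=N -> ctr[1]=1
Ev 9: PC=0 idx=0 pred=N actual=T -> ctr[0]=2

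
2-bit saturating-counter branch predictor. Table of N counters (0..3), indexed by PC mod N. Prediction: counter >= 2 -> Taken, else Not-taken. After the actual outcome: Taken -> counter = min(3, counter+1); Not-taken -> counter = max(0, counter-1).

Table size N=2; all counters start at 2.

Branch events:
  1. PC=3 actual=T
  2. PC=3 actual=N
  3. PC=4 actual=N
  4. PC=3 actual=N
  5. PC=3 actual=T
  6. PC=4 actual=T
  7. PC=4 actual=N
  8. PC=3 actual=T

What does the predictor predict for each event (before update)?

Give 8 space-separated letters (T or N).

Ev 1: PC=3 idx=1 pred=T actual=T -> ctr[1]=3
Ev 2: PC=3 idx=1 pred=T actual=N -> ctr[1]=2
Ev 3: PC=4 idx=0 pred=T actual=N -> ctr[0]=1
Ev 4: PC=3 idx=1 pred=T actual=N -> ctr[1]=1
Ev 5: PC=3 idx=1 pred=N actual=T -> ctr[1]=2
Ev 6: PC=4 idx=0 pred=N actual=T -> ctr[0]=2
Ev 7: PC=4 idx=0 pred=T actual=N -> ctr[0]=1
Ev 8: PC=3 idx=1 pred=T actual=T -> ctr[1]=3

Answer: T T T T N N T T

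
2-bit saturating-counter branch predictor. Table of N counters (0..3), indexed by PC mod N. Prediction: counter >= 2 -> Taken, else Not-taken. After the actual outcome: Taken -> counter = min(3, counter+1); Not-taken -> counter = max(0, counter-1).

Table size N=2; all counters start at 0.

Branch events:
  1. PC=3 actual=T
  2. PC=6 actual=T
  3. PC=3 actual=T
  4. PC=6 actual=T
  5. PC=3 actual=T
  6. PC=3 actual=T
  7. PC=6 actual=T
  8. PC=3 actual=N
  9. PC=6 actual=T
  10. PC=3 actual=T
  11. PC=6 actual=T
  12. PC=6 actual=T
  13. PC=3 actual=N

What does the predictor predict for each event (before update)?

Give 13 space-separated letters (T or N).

Ev 1: PC=3 idx=1 pred=N actual=T -> ctr[1]=1
Ev 2: PC=6 idx=0 pred=N actual=T -> ctr[0]=1
Ev 3: PC=3 idx=1 pred=N actual=T -> ctr[1]=2
Ev 4: PC=6 idx=0 pred=N actual=T -> ctr[0]=2
Ev 5: PC=3 idx=1 pred=T actual=T -> ctr[1]=3
Ev 6: PC=3 idx=1 pred=T actual=T -> ctr[1]=3
Ev 7: PC=6 idx=0 pred=T actual=T -> ctr[0]=3
Ev 8: PC=3 idx=1 pred=T actual=N -> ctr[1]=2
Ev 9: PC=6 idx=0 pred=T actual=T -> ctr[0]=3
Ev 10: PC=3 idx=1 pred=T actual=T -> ctr[1]=3
Ev 11: PC=6 idx=0 pred=T actual=T -> ctr[0]=3
Ev 12: PC=6 idx=0 pred=T actual=T -> ctr[0]=3
Ev 13: PC=3 idx=1 pred=T actual=N -> ctr[1]=2

Answer: N N N N T T T T T T T T T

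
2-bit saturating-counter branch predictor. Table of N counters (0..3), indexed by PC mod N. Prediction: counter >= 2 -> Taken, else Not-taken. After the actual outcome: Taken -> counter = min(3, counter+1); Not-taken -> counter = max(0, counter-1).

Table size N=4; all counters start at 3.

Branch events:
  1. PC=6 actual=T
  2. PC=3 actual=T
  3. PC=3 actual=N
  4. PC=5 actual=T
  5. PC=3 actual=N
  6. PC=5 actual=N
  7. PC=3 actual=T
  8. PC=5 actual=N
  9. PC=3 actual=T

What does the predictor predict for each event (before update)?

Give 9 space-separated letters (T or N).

Answer: T T T T T T N T T

Derivation:
Ev 1: PC=6 idx=2 pred=T actual=T -> ctr[2]=3
Ev 2: PC=3 idx=3 pred=T actual=T -> ctr[3]=3
Ev 3: PC=3 idx=3 pred=T actual=N -> ctr[3]=2
Ev 4: PC=5 idx=1 pred=T actual=T -> ctr[1]=3
Ev 5: PC=3 idx=3 pred=T actual=N -> ctr[3]=1
Ev 6: PC=5 idx=1 pred=T actual=N -> ctr[1]=2
Ev 7: PC=3 idx=3 pred=N actual=T -> ctr[3]=2
Ev 8: PC=5 idx=1 pred=T actual=N -> ctr[1]=1
Ev 9: PC=3 idx=3 pred=T actual=T -> ctr[3]=3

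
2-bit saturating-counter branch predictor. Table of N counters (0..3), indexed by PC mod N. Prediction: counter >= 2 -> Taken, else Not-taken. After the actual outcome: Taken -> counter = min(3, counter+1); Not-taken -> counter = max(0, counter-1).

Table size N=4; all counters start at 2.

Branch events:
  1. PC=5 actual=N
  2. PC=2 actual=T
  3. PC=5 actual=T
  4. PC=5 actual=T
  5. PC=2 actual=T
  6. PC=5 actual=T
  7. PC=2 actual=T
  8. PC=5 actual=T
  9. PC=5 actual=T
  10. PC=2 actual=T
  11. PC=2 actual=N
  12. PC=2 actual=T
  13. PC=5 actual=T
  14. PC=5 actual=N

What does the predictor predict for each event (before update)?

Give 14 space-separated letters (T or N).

Ev 1: PC=5 idx=1 pred=T actual=N -> ctr[1]=1
Ev 2: PC=2 idx=2 pred=T actual=T -> ctr[2]=3
Ev 3: PC=5 idx=1 pred=N actual=T -> ctr[1]=2
Ev 4: PC=5 idx=1 pred=T actual=T -> ctr[1]=3
Ev 5: PC=2 idx=2 pred=T actual=T -> ctr[2]=3
Ev 6: PC=5 idx=1 pred=T actual=T -> ctr[1]=3
Ev 7: PC=2 idx=2 pred=T actual=T -> ctr[2]=3
Ev 8: PC=5 idx=1 pred=T actual=T -> ctr[1]=3
Ev 9: PC=5 idx=1 pred=T actual=T -> ctr[1]=3
Ev 10: PC=2 idx=2 pred=T actual=T -> ctr[2]=3
Ev 11: PC=2 idx=2 pred=T actual=N -> ctr[2]=2
Ev 12: PC=2 idx=2 pred=T actual=T -> ctr[2]=3
Ev 13: PC=5 idx=1 pred=T actual=T -> ctr[1]=3
Ev 14: PC=5 idx=1 pred=T actual=N -> ctr[1]=2

Answer: T T N T T T T T T T T T T T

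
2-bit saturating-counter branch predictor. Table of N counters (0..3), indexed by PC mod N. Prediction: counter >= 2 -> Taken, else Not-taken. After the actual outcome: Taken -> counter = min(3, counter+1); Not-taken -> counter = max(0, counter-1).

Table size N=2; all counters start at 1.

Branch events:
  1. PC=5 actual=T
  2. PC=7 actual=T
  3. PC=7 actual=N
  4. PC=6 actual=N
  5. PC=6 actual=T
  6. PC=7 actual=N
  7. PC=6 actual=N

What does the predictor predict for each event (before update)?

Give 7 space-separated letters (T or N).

Ev 1: PC=5 idx=1 pred=N actual=T -> ctr[1]=2
Ev 2: PC=7 idx=1 pred=T actual=T -> ctr[1]=3
Ev 3: PC=7 idx=1 pred=T actual=N -> ctr[1]=2
Ev 4: PC=6 idx=0 pred=N actual=N -> ctr[0]=0
Ev 5: PC=6 idx=0 pred=N actual=T -> ctr[0]=1
Ev 6: PC=7 idx=1 pred=T actual=N -> ctr[1]=1
Ev 7: PC=6 idx=0 pred=N actual=N -> ctr[0]=0

Answer: N T T N N T N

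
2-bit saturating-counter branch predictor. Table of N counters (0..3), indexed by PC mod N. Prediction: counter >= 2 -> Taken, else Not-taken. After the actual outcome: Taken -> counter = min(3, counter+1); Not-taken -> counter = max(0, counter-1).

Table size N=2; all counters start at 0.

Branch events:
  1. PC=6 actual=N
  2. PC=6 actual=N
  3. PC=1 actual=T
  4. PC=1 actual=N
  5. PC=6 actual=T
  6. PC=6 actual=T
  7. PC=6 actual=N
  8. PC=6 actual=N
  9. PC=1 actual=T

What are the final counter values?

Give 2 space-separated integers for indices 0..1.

Answer: 0 1

Derivation:
Ev 1: PC=6 idx=0 pred=N actual=N -> ctr[0]=0
Ev 2: PC=6 idx=0 pred=N actual=N -> ctr[0]=0
Ev 3: PC=1 idx=1 pred=N actual=T -> ctr[1]=1
Ev 4: PC=1 idx=1 pred=N actual=N -> ctr[1]=0
Ev 5: PC=6 idx=0 pred=N actual=T -> ctr[0]=1
Ev 6: PC=6 idx=0 pred=N actual=T -> ctr[0]=2
Ev 7: PC=6 idx=0 pred=T actual=N -> ctr[0]=1
Ev 8: PC=6 idx=0 pred=N actual=N -> ctr[0]=0
Ev 9: PC=1 idx=1 pred=N actual=T -> ctr[1]=1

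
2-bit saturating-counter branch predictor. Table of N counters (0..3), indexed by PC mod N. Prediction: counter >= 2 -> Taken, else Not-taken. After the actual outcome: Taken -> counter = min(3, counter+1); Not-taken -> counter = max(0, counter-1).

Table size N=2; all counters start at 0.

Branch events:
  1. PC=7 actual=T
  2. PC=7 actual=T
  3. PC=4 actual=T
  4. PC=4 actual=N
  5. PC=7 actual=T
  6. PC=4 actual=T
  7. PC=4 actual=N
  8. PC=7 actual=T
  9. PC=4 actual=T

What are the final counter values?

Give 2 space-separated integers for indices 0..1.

Answer: 1 3

Derivation:
Ev 1: PC=7 idx=1 pred=N actual=T -> ctr[1]=1
Ev 2: PC=7 idx=1 pred=N actual=T -> ctr[1]=2
Ev 3: PC=4 idx=0 pred=N actual=T -> ctr[0]=1
Ev 4: PC=4 idx=0 pred=N actual=N -> ctr[0]=0
Ev 5: PC=7 idx=1 pred=T actual=T -> ctr[1]=3
Ev 6: PC=4 idx=0 pred=N actual=T -> ctr[0]=1
Ev 7: PC=4 idx=0 pred=N actual=N -> ctr[0]=0
Ev 8: PC=7 idx=1 pred=T actual=T -> ctr[1]=3
Ev 9: PC=4 idx=0 pred=N actual=T -> ctr[0]=1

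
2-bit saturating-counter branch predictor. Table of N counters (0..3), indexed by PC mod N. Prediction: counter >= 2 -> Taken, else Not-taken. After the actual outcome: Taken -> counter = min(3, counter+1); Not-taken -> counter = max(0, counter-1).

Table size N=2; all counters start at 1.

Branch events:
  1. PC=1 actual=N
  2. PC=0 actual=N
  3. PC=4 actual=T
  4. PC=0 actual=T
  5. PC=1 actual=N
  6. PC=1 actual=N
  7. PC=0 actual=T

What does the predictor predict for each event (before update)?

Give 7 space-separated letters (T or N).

Ev 1: PC=1 idx=1 pred=N actual=N -> ctr[1]=0
Ev 2: PC=0 idx=0 pred=N actual=N -> ctr[0]=0
Ev 3: PC=4 idx=0 pred=N actual=T -> ctr[0]=1
Ev 4: PC=0 idx=0 pred=N actual=T -> ctr[0]=2
Ev 5: PC=1 idx=1 pred=N actual=N -> ctr[1]=0
Ev 6: PC=1 idx=1 pred=N actual=N -> ctr[1]=0
Ev 7: PC=0 idx=0 pred=T actual=T -> ctr[0]=3

Answer: N N N N N N T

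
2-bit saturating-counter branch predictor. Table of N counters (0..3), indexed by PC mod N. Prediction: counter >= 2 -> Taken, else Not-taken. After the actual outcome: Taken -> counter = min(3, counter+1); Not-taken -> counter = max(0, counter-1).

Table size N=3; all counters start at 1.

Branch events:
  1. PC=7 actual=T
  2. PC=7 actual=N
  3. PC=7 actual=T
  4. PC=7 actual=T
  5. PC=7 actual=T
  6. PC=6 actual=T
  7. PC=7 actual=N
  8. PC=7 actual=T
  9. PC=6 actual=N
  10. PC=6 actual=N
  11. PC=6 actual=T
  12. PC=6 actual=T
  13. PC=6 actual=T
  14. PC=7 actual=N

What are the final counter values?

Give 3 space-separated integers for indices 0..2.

Answer: 3 2 1

Derivation:
Ev 1: PC=7 idx=1 pred=N actual=T -> ctr[1]=2
Ev 2: PC=7 idx=1 pred=T actual=N -> ctr[1]=1
Ev 3: PC=7 idx=1 pred=N actual=T -> ctr[1]=2
Ev 4: PC=7 idx=1 pred=T actual=T -> ctr[1]=3
Ev 5: PC=7 idx=1 pred=T actual=T -> ctr[1]=3
Ev 6: PC=6 idx=0 pred=N actual=T -> ctr[0]=2
Ev 7: PC=7 idx=1 pred=T actual=N -> ctr[1]=2
Ev 8: PC=7 idx=1 pred=T actual=T -> ctr[1]=3
Ev 9: PC=6 idx=0 pred=T actual=N -> ctr[0]=1
Ev 10: PC=6 idx=0 pred=N actual=N -> ctr[0]=0
Ev 11: PC=6 idx=0 pred=N actual=T -> ctr[0]=1
Ev 12: PC=6 idx=0 pred=N actual=T -> ctr[0]=2
Ev 13: PC=6 idx=0 pred=T actual=T -> ctr[0]=3
Ev 14: PC=7 idx=1 pred=T actual=N -> ctr[1]=2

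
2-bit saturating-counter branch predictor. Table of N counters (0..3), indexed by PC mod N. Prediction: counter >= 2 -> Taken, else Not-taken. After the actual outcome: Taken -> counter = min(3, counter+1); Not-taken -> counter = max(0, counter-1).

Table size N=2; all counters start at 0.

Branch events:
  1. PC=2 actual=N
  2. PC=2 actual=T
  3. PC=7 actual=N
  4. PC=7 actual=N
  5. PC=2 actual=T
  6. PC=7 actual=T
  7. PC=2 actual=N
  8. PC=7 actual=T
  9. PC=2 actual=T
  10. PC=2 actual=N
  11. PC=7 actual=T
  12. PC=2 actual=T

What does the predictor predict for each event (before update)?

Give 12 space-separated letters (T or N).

Ev 1: PC=2 idx=0 pred=N actual=N -> ctr[0]=0
Ev 2: PC=2 idx=0 pred=N actual=T -> ctr[0]=1
Ev 3: PC=7 idx=1 pred=N actual=N -> ctr[1]=0
Ev 4: PC=7 idx=1 pred=N actual=N -> ctr[1]=0
Ev 5: PC=2 idx=0 pred=N actual=T -> ctr[0]=2
Ev 6: PC=7 idx=1 pred=N actual=T -> ctr[1]=1
Ev 7: PC=2 idx=0 pred=T actual=N -> ctr[0]=1
Ev 8: PC=7 idx=1 pred=N actual=T -> ctr[1]=2
Ev 9: PC=2 idx=0 pred=N actual=T -> ctr[0]=2
Ev 10: PC=2 idx=0 pred=T actual=N -> ctr[0]=1
Ev 11: PC=7 idx=1 pred=T actual=T -> ctr[1]=3
Ev 12: PC=2 idx=0 pred=N actual=T -> ctr[0]=2

Answer: N N N N N N T N N T T N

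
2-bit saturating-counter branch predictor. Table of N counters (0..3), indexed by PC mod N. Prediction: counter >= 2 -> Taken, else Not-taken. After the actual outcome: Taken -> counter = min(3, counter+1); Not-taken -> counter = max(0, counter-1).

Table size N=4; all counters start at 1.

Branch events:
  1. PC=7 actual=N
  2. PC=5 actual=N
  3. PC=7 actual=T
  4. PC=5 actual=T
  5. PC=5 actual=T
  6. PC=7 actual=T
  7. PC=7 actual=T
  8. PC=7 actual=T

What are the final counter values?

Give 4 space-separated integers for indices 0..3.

Answer: 1 2 1 3

Derivation:
Ev 1: PC=7 idx=3 pred=N actual=N -> ctr[3]=0
Ev 2: PC=5 idx=1 pred=N actual=N -> ctr[1]=0
Ev 3: PC=7 idx=3 pred=N actual=T -> ctr[3]=1
Ev 4: PC=5 idx=1 pred=N actual=T -> ctr[1]=1
Ev 5: PC=5 idx=1 pred=N actual=T -> ctr[1]=2
Ev 6: PC=7 idx=3 pred=N actual=T -> ctr[3]=2
Ev 7: PC=7 idx=3 pred=T actual=T -> ctr[3]=3
Ev 8: PC=7 idx=3 pred=T actual=T -> ctr[3]=3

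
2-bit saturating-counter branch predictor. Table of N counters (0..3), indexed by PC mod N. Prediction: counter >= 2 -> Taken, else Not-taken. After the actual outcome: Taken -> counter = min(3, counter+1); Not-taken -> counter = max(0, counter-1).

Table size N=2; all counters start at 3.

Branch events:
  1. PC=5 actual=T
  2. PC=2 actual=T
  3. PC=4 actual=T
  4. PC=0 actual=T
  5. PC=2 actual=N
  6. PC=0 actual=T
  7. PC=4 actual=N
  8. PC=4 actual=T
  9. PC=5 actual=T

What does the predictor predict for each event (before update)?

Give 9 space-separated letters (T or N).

Answer: T T T T T T T T T

Derivation:
Ev 1: PC=5 idx=1 pred=T actual=T -> ctr[1]=3
Ev 2: PC=2 idx=0 pred=T actual=T -> ctr[0]=3
Ev 3: PC=4 idx=0 pred=T actual=T -> ctr[0]=3
Ev 4: PC=0 idx=0 pred=T actual=T -> ctr[0]=3
Ev 5: PC=2 idx=0 pred=T actual=N -> ctr[0]=2
Ev 6: PC=0 idx=0 pred=T actual=T -> ctr[0]=3
Ev 7: PC=4 idx=0 pred=T actual=N -> ctr[0]=2
Ev 8: PC=4 idx=0 pred=T actual=T -> ctr[0]=3
Ev 9: PC=5 idx=1 pred=T actual=T -> ctr[1]=3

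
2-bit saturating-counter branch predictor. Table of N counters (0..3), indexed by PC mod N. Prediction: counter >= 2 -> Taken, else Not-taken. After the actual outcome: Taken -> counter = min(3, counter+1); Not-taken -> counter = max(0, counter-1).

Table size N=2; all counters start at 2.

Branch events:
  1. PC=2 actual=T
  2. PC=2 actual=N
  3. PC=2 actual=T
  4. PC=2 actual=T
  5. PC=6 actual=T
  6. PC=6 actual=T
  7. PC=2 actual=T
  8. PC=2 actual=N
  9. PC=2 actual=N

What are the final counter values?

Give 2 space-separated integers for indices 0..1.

Answer: 1 2

Derivation:
Ev 1: PC=2 idx=0 pred=T actual=T -> ctr[0]=3
Ev 2: PC=2 idx=0 pred=T actual=N -> ctr[0]=2
Ev 3: PC=2 idx=0 pred=T actual=T -> ctr[0]=3
Ev 4: PC=2 idx=0 pred=T actual=T -> ctr[0]=3
Ev 5: PC=6 idx=0 pred=T actual=T -> ctr[0]=3
Ev 6: PC=6 idx=0 pred=T actual=T -> ctr[0]=3
Ev 7: PC=2 idx=0 pred=T actual=T -> ctr[0]=3
Ev 8: PC=2 idx=0 pred=T actual=N -> ctr[0]=2
Ev 9: PC=2 idx=0 pred=T actual=N -> ctr[0]=1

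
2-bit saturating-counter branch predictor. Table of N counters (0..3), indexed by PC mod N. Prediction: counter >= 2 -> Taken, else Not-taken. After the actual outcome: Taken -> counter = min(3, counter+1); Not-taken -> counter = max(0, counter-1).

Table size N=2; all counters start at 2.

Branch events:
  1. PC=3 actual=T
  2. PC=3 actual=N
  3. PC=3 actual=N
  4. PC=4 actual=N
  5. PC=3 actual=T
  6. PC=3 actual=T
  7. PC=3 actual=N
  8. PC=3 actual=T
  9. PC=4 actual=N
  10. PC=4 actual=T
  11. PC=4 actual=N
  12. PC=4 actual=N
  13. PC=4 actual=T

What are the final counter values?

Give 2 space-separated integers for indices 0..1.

Answer: 1 3

Derivation:
Ev 1: PC=3 idx=1 pred=T actual=T -> ctr[1]=3
Ev 2: PC=3 idx=1 pred=T actual=N -> ctr[1]=2
Ev 3: PC=3 idx=1 pred=T actual=N -> ctr[1]=1
Ev 4: PC=4 idx=0 pred=T actual=N -> ctr[0]=1
Ev 5: PC=3 idx=1 pred=N actual=T -> ctr[1]=2
Ev 6: PC=3 idx=1 pred=T actual=T -> ctr[1]=3
Ev 7: PC=3 idx=1 pred=T actual=N -> ctr[1]=2
Ev 8: PC=3 idx=1 pred=T actual=T -> ctr[1]=3
Ev 9: PC=4 idx=0 pred=N actual=N -> ctr[0]=0
Ev 10: PC=4 idx=0 pred=N actual=T -> ctr[0]=1
Ev 11: PC=4 idx=0 pred=N actual=N -> ctr[0]=0
Ev 12: PC=4 idx=0 pred=N actual=N -> ctr[0]=0
Ev 13: PC=4 idx=0 pred=N actual=T -> ctr[0]=1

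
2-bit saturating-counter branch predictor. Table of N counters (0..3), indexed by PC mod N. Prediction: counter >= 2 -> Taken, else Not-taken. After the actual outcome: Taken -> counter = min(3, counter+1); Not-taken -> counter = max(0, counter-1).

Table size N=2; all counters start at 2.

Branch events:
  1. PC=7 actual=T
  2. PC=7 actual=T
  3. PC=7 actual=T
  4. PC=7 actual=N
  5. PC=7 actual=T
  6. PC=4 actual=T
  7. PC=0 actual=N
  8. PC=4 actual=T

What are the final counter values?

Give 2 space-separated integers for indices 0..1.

Answer: 3 3

Derivation:
Ev 1: PC=7 idx=1 pred=T actual=T -> ctr[1]=3
Ev 2: PC=7 idx=1 pred=T actual=T -> ctr[1]=3
Ev 3: PC=7 idx=1 pred=T actual=T -> ctr[1]=3
Ev 4: PC=7 idx=1 pred=T actual=N -> ctr[1]=2
Ev 5: PC=7 idx=1 pred=T actual=T -> ctr[1]=3
Ev 6: PC=4 idx=0 pred=T actual=T -> ctr[0]=3
Ev 7: PC=0 idx=0 pred=T actual=N -> ctr[0]=2
Ev 8: PC=4 idx=0 pred=T actual=T -> ctr[0]=3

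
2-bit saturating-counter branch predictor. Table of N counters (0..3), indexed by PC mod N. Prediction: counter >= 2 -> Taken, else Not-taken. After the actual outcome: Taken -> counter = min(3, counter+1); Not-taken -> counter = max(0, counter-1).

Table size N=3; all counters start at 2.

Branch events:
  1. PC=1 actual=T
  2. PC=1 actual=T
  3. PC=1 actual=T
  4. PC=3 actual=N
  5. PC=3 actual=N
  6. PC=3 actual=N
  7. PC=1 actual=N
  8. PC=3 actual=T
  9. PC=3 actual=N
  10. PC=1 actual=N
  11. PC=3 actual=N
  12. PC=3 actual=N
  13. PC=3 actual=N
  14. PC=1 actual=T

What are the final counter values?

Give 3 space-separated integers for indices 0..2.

Ev 1: PC=1 idx=1 pred=T actual=T -> ctr[1]=3
Ev 2: PC=1 idx=1 pred=T actual=T -> ctr[1]=3
Ev 3: PC=1 idx=1 pred=T actual=T -> ctr[1]=3
Ev 4: PC=3 idx=0 pred=T actual=N -> ctr[0]=1
Ev 5: PC=3 idx=0 pred=N actual=N -> ctr[0]=0
Ev 6: PC=3 idx=0 pred=N actual=N -> ctr[0]=0
Ev 7: PC=1 idx=1 pred=T actual=N -> ctr[1]=2
Ev 8: PC=3 idx=0 pred=N actual=T -> ctr[0]=1
Ev 9: PC=3 idx=0 pred=N actual=N -> ctr[0]=0
Ev 10: PC=1 idx=1 pred=T actual=N -> ctr[1]=1
Ev 11: PC=3 idx=0 pred=N actual=N -> ctr[0]=0
Ev 12: PC=3 idx=0 pred=N actual=N -> ctr[0]=0
Ev 13: PC=3 idx=0 pred=N actual=N -> ctr[0]=0
Ev 14: PC=1 idx=1 pred=N actual=T -> ctr[1]=2

Answer: 0 2 2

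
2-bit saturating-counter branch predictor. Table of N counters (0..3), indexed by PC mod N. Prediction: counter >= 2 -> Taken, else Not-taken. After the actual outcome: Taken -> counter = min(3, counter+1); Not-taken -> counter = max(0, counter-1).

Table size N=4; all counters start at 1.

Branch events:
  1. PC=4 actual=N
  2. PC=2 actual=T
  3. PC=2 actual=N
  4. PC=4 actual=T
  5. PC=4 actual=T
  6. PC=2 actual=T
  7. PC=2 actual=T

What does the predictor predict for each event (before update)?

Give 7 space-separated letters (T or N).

Ev 1: PC=4 idx=0 pred=N actual=N -> ctr[0]=0
Ev 2: PC=2 idx=2 pred=N actual=T -> ctr[2]=2
Ev 3: PC=2 idx=2 pred=T actual=N -> ctr[2]=1
Ev 4: PC=4 idx=0 pred=N actual=T -> ctr[0]=1
Ev 5: PC=4 idx=0 pred=N actual=T -> ctr[0]=2
Ev 6: PC=2 idx=2 pred=N actual=T -> ctr[2]=2
Ev 7: PC=2 idx=2 pred=T actual=T -> ctr[2]=3

Answer: N N T N N N T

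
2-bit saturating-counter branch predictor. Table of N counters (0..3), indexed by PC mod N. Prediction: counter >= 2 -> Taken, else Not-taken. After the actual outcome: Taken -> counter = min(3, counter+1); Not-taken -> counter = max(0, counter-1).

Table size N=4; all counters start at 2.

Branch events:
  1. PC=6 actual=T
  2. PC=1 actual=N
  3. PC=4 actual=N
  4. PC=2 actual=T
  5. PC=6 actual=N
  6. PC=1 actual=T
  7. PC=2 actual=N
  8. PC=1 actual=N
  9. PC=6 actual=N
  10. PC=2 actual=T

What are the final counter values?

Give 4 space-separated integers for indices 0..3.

Answer: 1 1 1 2

Derivation:
Ev 1: PC=6 idx=2 pred=T actual=T -> ctr[2]=3
Ev 2: PC=1 idx=1 pred=T actual=N -> ctr[1]=1
Ev 3: PC=4 idx=0 pred=T actual=N -> ctr[0]=1
Ev 4: PC=2 idx=2 pred=T actual=T -> ctr[2]=3
Ev 5: PC=6 idx=2 pred=T actual=N -> ctr[2]=2
Ev 6: PC=1 idx=1 pred=N actual=T -> ctr[1]=2
Ev 7: PC=2 idx=2 pred=T actual=N -> ctr[2]=1
Ev 8: PC=1 idx=1 pred=T actual=N -> ctr[1]=1
Ev 9: PC=6 idx=2 pred=N actual=N -> ctr[2]=0
Ev 10: PC=2 idx=2 pred=N actual=T -> ctr[2]=1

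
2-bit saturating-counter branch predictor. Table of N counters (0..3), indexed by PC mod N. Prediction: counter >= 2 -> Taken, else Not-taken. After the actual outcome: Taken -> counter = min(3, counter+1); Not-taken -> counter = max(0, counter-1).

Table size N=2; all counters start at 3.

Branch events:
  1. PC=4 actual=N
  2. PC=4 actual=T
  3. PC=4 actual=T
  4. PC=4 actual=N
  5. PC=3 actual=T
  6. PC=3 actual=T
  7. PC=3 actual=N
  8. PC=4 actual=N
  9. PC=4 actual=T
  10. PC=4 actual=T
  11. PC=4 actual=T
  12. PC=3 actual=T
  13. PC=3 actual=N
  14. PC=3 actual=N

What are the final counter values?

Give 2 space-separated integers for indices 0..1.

Answer: 3 1

Derivation:
Ev 1: PC=4 idx=0 pred=T actual=N -> ctr[0]=2
Ev 2: PC=4 idx=0 pred=T actual=T -> ctr[0]=3
Ev 3: PC=4 idx=0 pred=T actual=T -> ctr[0]=3
Ev 4: PC=4 idx=0 pred=T actual=N -> ctr[0]=2
Ev 5: PC=3 idx=1 pred=T actual=T -> ctr[1]=3
Ev 6: PC=3 idx=1 pred=T actual=T -> ctr[1]=3
Ev 7: PC=3 idx=1 pred=T actual=N -> ctr[1]=2
Ev 8: PC=4 idx=0 pred=T actual=N -> ctr[0]=1
Ev 9: PC=4 idx=0 pred=N actual=T -> ctr[0]=2
Ev 10: PC=4 idx=0 pred=T actual=T -> ctr[0]=3
Ev 11: PC=4 idx=0 pred=T actual=T -> ctr[0]=3
Ev 12: PC=3 idx=1 pred=T actual=T -> ctr[1]=3
Ev 13: PC=3 idx=1 pred=T actual=N -> ctr[1]=2
Ev 14: PC=3 idx=1 pred=T actual=N -> ctr[1]=1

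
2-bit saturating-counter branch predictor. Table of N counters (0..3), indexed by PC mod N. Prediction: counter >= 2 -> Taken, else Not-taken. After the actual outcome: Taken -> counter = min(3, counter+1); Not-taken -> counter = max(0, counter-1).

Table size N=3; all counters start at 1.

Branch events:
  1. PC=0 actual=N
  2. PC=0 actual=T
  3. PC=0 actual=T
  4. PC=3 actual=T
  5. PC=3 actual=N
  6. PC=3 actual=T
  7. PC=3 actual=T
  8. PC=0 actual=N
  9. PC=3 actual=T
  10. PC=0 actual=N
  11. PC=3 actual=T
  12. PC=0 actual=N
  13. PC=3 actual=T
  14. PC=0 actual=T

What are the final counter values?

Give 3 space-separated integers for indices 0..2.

Answer: 3 1 1

Derivation:
Ev 1: PC=0 idx=0 pred=N actual=N -> ctr[0]=0
Ev 2: PC=0 idx=0 pred=N actual=T -> ctr[0]=1
Ev 3: PC=0 idx=0 pred=N actual=T -> ctr[0]=2
Ev 4: PC=3 idx=0 pred=T actual=T -> ctr[0]=3
Ev 5: PC=3 idx=0 pred=T actual=N -> ctr[0]=2
Ev 6: PC=3 idx=0 pred=T actual=T -> ctr[0]=3
Ev 7: PC=3 idx=0 pred=T actual=T -> ctr[0]=3
Ev 8: PC=0 idx=0 pred=T actual=N -> ctr[0]=2
Ev 9: PC=3 idx=0 pred=T actual=T -> ctr[0]=3
Ev 10: PC=0 idx=0 pred=T actual=N -> ctr[0]=2
Ev 11: PC=3 idx=0 pred=T actual=T -> ctr[0]=3
Ev 12: PC=0 idx=0 pred=T actual=N -> ctr[0]=2
Ev 13: PC=3 idx=0 pred=T actual=T -> ctr[0]=3
Ev 14: PC=0 idx=0 pred=T actual=T -> ctr[0]=3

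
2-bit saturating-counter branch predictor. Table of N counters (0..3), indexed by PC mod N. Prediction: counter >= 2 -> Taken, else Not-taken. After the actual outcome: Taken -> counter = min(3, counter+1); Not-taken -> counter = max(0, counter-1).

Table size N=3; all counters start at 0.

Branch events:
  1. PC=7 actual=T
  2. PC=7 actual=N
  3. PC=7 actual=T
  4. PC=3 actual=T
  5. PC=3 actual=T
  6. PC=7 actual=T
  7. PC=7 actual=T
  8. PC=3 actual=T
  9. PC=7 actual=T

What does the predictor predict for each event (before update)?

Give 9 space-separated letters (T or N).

Ev 1: PC=7 idx=1 pred=N actual=T -> ctr[1]=1
Ev 2: PC=7 idx=1 pred=N actual=N -> ctr[1]=0
Ev 3: PC=7 idx=1 pred=N actual=T -> ctr[1]=1
Ev 4: PC=3 idx=0 pred=N actual=T -> ctr[0]=1
Ev 5: PC=3 idx=0 pred=N actual=T -> ctr[0]=2
Ev 6: PC=7 idx=1 pred=N actual=T -> ctr[1]=2
Ev 7: PC=7 idx=1 pred=T actual=T -> ctr[1]=3
Ev 8: PC=3 idx=0 pred=T actual=T -> ctr[0]=3
Ev 9: PC=7 idx=1 pred=T actual=T -> ctr[1]=3

Answer: N N N N N N T T T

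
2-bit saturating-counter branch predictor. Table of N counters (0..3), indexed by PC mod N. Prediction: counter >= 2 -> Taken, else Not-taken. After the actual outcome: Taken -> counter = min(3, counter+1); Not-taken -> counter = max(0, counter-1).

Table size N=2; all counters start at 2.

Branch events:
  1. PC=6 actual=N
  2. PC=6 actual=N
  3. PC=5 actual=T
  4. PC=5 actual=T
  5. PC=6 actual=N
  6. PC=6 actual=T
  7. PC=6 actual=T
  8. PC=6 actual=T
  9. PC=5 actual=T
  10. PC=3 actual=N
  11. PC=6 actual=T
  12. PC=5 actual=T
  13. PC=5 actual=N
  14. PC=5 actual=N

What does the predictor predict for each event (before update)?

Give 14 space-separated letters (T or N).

Ev 1: PC=6 idx=0 pred=T actual=N -> ctr[0]=1
Ev 2: PC=6 idx=0 pred=N actual=N -> ctr[0]=0
Ev 3: PC=5 idx=1 pred=T actual=T -> ctr[1]=3
Ev 4: PC=5 idx=1 pred=T actual=T -> ctr[1]=3
Ev 5: PC=6 idx=0 pred=N actual=N -> ctr[0]=0
Ev 6: PC=6 idx=0 pred=N actual=T -> ctr[0]=1
Ev 7: PC=6 idx=0 pred=N actual=T -> ctr[0]=2
Ev 8: PC=6 idx=0 pred=T actual=T -> ctr[0]=3
Ev 9: PC=5 idx=1 pred=T actual=T -> ctr[1]=3
Ev 10: PC=3 idx=1 pred=T actual=N -> ctr[1]=2
Ev 11: PC=6 idx=0 pred=T actual=T -> ctr[0]=3
Ev 12: PC=5 idx=1 pred=T actual=T -> ctr[1]=3
Ev 13: PC=5 idx=1 pred=T actual=N -> ctr[1]=2
Ev 14: PC=5 idx=1 pred=T actual=N -> ctr[1]=1

Answer: T N T T N N N T T T T T T T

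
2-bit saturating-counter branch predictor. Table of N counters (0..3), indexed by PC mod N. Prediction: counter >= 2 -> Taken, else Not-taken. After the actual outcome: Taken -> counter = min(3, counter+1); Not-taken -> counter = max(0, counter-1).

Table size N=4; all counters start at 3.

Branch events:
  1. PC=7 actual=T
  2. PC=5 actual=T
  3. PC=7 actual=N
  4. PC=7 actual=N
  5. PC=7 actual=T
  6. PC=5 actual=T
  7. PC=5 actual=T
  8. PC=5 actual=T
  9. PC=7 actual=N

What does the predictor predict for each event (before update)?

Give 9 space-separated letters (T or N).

Ev 1: PC=7 idx=3 pred=T actual=T -> ctr[3]=3
Ev 2: PC=5 idx=1 pred=T actual=T -> ctr[1]=3
Ev 3: PC=7 idx=3 pred=T actual=N -> ctr[3]=2
Ev 4: PC=7 idx=3 pred=T actual=N -> ctr[3]=1
Ev 5: PC=7 idx=3 pred=N actual=T -> ctr[3]=2
Ev 6: PC=5 idx=1 pred=T actual=T -> ctr[1]=3
Ev 7: PC=5 idx=1 pred=T actual=T -> ctr[1]=3
Ev 8: PC=5 idx=1 pred=T actual=T -> ctr[1]=3
Ev 9: PC=7 idx=3 pred=T actual=N -> ctr[3]=1

Answer: T T T T N T T T T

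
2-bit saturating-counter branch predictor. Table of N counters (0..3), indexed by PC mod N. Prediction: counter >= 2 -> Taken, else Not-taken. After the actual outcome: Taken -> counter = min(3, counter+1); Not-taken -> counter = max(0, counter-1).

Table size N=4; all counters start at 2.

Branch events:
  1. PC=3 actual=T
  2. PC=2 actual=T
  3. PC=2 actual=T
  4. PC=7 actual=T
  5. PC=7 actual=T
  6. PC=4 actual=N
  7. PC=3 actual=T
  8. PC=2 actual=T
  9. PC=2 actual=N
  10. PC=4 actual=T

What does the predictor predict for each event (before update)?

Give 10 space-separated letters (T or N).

Ev 1: PC=3 idx=3 pred=T actual=T -> ctr[3]=3
Ev 2: PC=2 idx=2 pred=T actual=T -> ctr[2]=3
Ev 3: PC=2 idx=2 pred=T actual=T -> ctr[2]=3
Ev 4: PC=7 idx=3 pred=T actual=T -> ctr[3]=3
Ev 5: PC=7 idx=3 pred=T actual=T -> ctr[3]=3
Ev 6: PC=4 idx=0 pred=T actual=N -> ctr[0]=1
Ev 7: PC=3 idx=3 pred=T actual=T -> ctr[3]=3
Ev 8: PC=2 idx=2 pred=T actual=T -> ctr[2]=3
Ev 9: PC=2 idx=2 pred=T actual=N -> ctr[2]=2
Ev 10: PC=4 idx=0 pred=N actual=T -> ctr[0]=2

Answer: T T T T T T T T T N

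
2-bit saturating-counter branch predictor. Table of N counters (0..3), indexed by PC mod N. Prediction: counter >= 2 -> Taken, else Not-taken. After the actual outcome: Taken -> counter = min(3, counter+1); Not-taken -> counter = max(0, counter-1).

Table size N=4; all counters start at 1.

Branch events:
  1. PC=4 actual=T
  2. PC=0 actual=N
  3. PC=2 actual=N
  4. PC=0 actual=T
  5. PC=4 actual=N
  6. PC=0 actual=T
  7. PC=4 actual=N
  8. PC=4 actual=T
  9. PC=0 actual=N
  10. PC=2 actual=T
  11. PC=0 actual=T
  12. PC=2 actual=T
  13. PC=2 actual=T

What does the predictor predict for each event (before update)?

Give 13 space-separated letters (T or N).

Answer: N T N N T N T N T N N N T

Derivation:
Ev 1: PC=4 idx=0 pred=N actual=T -> ctr[0]=2
Ev 2: PC=0 idx=0 pred=T actual=N -> ctr[0]=1
Ev 3: PC=2 idx=2 pred=N actual=N -> ctr[2]=0
Ev 4: PC=0 idx=0 pred=N actual=T -> ctr[0]=2
Ev 5: PC=4 idx=0 pred=T actual=N -> ctr[0]=1
Ev 6: PC=0 idx=0 pred=N actual=T -> ctr[0]=2
Ev 7: PC=4 idx=0 pred=T actual=N -> ctr[0]=1
Ev 8: PC=4 idx=0 pred=N actual=T -> ctr[0]=2
Ev 9: PC=0 idx=0 pred=T actual=N -> ctr[0]=1
Ev 10: PC=2 idx=2 pred=N actual=T -> ctr[2]=1
Ev 11: PC=0 idx=0 pred=N actual=T -> ctr[0]=2
Ev 12: PC=2 idx=2 pred=N actual=T -> ctr[2]=2
Ev 13: PC=2 idx=2 pred=T actual=T -> ctr[2]=3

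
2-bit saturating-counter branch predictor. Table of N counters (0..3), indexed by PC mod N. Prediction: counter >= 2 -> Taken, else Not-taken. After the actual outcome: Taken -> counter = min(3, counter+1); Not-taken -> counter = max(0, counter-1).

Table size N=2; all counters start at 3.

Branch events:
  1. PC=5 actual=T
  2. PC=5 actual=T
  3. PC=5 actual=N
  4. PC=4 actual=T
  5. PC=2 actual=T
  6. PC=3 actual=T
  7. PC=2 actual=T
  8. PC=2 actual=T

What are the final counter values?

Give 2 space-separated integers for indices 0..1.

Ev 1: PC=5 idx=1 pred=T actual=T -> ctr[1]=3
Ev 2: PC=5 idx=1 pred=T actual=T -> ctr[1]=3
Ev 3: PC=5 idx=1 pred=T actual=N -> ctr[1]=2
Ev 4: PC=4 idx=0 pred=T actual=T -> ctr[0]=3
Ev 5: PC=2 idx=0 pred=T actual=T -> ctr[0]=3
Ev 6: PC=3 idx=1 pred=T actual=T -> ctr[1]=3
Ev 7: PC=2 idx=0 pred=T actual=T -> ctr[0]=3
Ev 8: PC=2 idx=0 pred=T actual=T -> ctr[0]=3

Answer: 3 3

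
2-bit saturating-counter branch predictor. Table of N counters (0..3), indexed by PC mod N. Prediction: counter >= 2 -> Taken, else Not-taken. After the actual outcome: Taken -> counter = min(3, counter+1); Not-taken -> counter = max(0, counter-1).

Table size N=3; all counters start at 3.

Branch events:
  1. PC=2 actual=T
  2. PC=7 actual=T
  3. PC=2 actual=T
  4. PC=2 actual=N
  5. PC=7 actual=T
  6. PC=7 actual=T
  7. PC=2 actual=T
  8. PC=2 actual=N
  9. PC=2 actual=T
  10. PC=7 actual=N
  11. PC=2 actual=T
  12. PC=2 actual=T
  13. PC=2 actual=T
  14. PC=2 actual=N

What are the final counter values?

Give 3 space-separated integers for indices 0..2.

Answer: 3 2 2

Derivation:
Ev 1: PC=2 idx=2 pred=T actual=T -> ctr[2]=3
Ev 2: PC=7 idx=1 pred=T actual=T -> ctr[1]=3
Ev 3: PC=2 idx=2 pred=T actual=T -> ctr[2]=3
Ev 4: PC=2 idx=2 pred=T actual=N -> ctr[2]=2
Ev 5: PC=7 idx=1 pred=T actual=T -> ctr[1]=3
Ev 6: PC=7 idx=1 pred=T actual=T -> ctr[1]=3
Ev 7: PC=2 idx=2 pred=T actual=T -> ctr[2]=3
Ev 8: PC=2 idx=2 pred=T actual=N -> ctr[2]=2
Ev 9: PC=2 idx=2 pred=T actual=T -> ctr[2]=3
Ev 10: PC=7 idx=1 pred=T actual=N -> ctr[1]=2
Ev 11: PC=2 idx=2 pred=T actual=T -> ctr[2]=3
Ev 12: PC=2 idx=2 pred=T actual=T -> ctr[2]=3
Ev 13: PC=2 idx=2 pred=T actual=T -> ctr[2]=3
Ev 14: PC=2 idx=2 pred=T actual=N -> ctr[2]=2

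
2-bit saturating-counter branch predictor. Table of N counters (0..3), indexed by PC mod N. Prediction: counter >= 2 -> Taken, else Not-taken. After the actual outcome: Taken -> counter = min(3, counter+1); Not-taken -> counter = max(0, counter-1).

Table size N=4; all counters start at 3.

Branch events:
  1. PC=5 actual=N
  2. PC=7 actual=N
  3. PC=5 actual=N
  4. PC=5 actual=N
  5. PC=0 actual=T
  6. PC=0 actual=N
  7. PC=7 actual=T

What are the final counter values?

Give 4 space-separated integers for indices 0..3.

Answer: 2 0 3 3

Derivation:
Ev 1: PC=5 idx=1 pred=T actual=N -> ctr[1]=2
Ev 2: PC=7 idx=3 pred=T actual=N -> ctr[3]=2
Ev 3: PC=5 idx=1 pred=T actual=N -> ctr[1]=1
Ev 4: PC=5 idx=1 pred=N actual=N -> ctr[1]=0
Ev 5: PC=0 idx=0 pred=T actual=T -> ctr[0]=3
Ev 6: PC=0 idx=0 pred=T actual=N -> ctr[0]=2
Ev 7: PC=7 idx=3 pred=T actual=T -> ctr[3]=3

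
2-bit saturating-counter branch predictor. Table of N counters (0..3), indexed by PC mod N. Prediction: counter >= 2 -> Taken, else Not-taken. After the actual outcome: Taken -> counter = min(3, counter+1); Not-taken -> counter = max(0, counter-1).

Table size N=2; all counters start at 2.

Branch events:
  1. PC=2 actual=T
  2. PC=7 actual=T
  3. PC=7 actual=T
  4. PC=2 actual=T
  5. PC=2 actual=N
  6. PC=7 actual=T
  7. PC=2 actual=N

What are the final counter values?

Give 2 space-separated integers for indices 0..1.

Answer: 1 3

Derivation:
Ev 1: PC=2 idx=0 pred=T actual=T -> ctr[0]=3
Ev 2: PC=7 idx=1 pred=T actual=T -> ctr[1]=3
Ev 3: PC=7 idx=1 pred=T actual=T -> ctr[1]=3
Ev 4: PC=2 idx=0 pred=T actual=T -> ctr[0]=3
Ev 5: PC=2 idx=0 pred=T actual=N -> ctr[0]=2
Ev 6: PC=7 idx=1 pred=T actual=T -> ctr[1]=3
Ev 7: PC=2 idx=0 pred=T actual=N -> ctr[0]=1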